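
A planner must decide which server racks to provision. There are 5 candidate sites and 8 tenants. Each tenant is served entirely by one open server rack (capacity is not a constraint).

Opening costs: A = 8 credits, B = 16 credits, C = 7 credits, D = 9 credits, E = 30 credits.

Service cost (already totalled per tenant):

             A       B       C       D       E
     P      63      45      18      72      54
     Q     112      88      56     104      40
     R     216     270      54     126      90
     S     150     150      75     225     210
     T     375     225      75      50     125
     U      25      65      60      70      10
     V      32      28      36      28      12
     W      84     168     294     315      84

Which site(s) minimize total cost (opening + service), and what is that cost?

Open C, D and E; minimum total cost 389.

For any fixed open set, each tenant goes to its cheapest open site; total = fixed + service.
{C, D, E}: P→C 18, Q→E 40, R→C 54, S→C 75, T→D 50, U→E 10, V→E 12, W→E 84. Service 343; fixed 46; total 389.
{A, C, D, E}: P→C 18, Q→E 40, R→C 54, S→C 75, T→D 50, U→E 10, V→E 12, W→A 84. Service 343; fixed 54; total 397.
{B, C, D, E}: service 343 + fixed 62 = 405
{A, B, C, D, E}: service 343 + fixed 70 = 413
No other subset beats 389.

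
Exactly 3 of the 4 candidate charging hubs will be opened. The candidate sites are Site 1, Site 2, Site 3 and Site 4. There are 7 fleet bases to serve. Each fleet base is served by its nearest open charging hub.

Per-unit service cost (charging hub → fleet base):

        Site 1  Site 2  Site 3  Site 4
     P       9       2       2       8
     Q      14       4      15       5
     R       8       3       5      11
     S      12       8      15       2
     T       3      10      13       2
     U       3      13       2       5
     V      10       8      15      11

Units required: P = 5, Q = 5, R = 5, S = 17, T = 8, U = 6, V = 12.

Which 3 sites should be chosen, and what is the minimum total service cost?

Choose Site 2, Site 3 and Site 4; total service cost 203.

With exactly 3 open, each fleet base uses its cheapest among the chosen.
{Site 2, Site 3, Site 4}: P→Site 2 2·5=10, Q→Site 2 4·5=20, R→Site 2 3·5=15, S→Site 4 2·17=34, T→Site 4 2·8=16, U→Site 3 2·6=12, V→Site 2 8·12=96. Service cost 203.
{Site 1, Site 2, Site 4}: service cost 209
{Site 1, Site 3, Site 4}: service cost 242
Among all 4 size-3 choices, {Site 2, Site 3, Site 4} is lowest.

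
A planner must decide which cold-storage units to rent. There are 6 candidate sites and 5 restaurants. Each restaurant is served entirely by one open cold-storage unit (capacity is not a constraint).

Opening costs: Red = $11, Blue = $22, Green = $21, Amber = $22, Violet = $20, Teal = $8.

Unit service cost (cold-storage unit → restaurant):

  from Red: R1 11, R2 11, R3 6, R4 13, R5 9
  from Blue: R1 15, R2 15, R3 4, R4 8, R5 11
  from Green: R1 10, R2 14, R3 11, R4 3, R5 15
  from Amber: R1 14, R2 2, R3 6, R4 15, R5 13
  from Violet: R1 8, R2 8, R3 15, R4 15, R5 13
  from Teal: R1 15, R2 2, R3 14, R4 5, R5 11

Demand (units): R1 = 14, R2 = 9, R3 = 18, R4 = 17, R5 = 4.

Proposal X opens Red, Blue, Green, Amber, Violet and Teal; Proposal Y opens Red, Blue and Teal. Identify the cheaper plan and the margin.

Proposal X: {Red, Blue, Green, Amber, Violet, Teal}: R1→Violet 8·14=112, R2→Amber 2·9=18, R3→Blue 4·18=72, R4→Green 3·17=51, R5→Red 9·4=36. Service 289; fixed 104; total 393.
Proposal Y: {Red, Blue, Teal}: R1→Red 11·14=154, R2→Teal 2·9=18, R3→Blue 4·18=72, R4→Teal 5·17=85, R5→Red 9·4=36. Service 365; fixed 41; total 406.
Difference: |393 − 406| = 13.

Proposal X is cheaper by 13.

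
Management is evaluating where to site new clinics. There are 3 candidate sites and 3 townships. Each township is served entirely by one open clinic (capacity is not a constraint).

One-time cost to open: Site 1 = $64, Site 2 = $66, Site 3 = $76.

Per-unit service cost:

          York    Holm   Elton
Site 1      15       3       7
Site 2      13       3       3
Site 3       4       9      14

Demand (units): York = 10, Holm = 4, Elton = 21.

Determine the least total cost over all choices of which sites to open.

Minimum total cost: 257

For any fixed open set, each township goes to its cheapest open site; total = fixed + service.
{Site 2, Site 3}: York→Site 3 4·10=40, Holm→Site 2 3·4=12, Elton→Site 2 3·21=63. Service 115; fixed 142; total 257.
{Site 2}: service 205 + fixed 66 = 271
{Site 1, Site 2, Site 3}: York→Site 3 4·10=40, Holm→Site 1 3·4=12, Elton→Site 2 3·21=63. Service 115; fixed 206; total 321.
{Site 1}: service 309 + fixed 64 = 373
No other subset beats 257.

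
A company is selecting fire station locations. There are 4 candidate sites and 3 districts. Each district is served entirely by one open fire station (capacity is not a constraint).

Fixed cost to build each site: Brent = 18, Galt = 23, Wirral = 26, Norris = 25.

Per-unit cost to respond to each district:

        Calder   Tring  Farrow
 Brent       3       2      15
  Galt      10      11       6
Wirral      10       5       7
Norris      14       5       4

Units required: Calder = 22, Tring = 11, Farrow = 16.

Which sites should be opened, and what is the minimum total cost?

For any fixed open set, each district goes to its cheapest open site; total = fixed + service.
{Brent, Norris}: Calder→Brent 3·22=66, Tring→Brent 2·11=22, Farrow→Norris 4·16=64. Service 152; fixed 43; total 195.
{Brent, Galt, Norris}: service 152 + fixed 66 = 218
{Brent, Wirral, Norris}: service 152 + fixed 69 = 221
{Brent, Galt, Wirral, Norris}: service 152 + fixed 92 = 244
No other subset beats 195.

Open Brent and Norris; minimum total cost 195.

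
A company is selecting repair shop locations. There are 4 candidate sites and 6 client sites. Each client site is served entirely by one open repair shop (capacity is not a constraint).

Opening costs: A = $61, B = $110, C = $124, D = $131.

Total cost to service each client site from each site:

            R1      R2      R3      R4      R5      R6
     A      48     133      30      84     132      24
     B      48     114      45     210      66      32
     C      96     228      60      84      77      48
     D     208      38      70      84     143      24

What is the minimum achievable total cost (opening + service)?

For any fixed open set, each client site goes to its cheapest open site; total = fixed + service.
{A}: R1→A 48, R2→A 133, R3→A 30, R4→A 84, R5→A 132, R6→A 24. Service 451; fixed 61; total 512.
{A, B}: service 366 + fixed 171 = 537
{B, D}: R1→B 48, R2→D 38, R3→B 45, R4→D 84, R5→B 66, R6→D 24. Service 305; fixed 241; total 546.
{A, B, C, D}: service 290 + fixed 426 = 716
No other subset beats 512.

Minimum total cost: 512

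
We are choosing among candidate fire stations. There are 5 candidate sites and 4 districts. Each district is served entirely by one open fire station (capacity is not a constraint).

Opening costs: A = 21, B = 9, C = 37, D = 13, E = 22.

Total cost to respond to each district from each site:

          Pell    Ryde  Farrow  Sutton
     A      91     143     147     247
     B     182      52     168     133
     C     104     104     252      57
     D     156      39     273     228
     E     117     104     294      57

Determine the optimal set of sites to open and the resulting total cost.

Open A, D and E; minimum total cost 390.

For any fixed open set, each district goes to its cheapest open site; total = fixed + service.
{A, D, E}: Pell→A 91, Ryde→D 39, Farrow→A 147, Sutton→E 57. Service 334; fixed 56; total 390.
{A, B, D, E}: Pell→A 91, Ryde→D 39, Farrow→A 147, Sutton→E 57. Service 334; fixed 65; total 399.
{A, B, E}: Pell→A 91, Ryde→B 52, Farrow→A 147, Sutton→E 57. Service 347; fixed 52; total 399.
{A, B, C, D, E}: Pell→A 91, Ryde→D 39, Farrow→A 147, Sutton→C 57. Service 334; fixed 102; total 436.
No other subset beats 390.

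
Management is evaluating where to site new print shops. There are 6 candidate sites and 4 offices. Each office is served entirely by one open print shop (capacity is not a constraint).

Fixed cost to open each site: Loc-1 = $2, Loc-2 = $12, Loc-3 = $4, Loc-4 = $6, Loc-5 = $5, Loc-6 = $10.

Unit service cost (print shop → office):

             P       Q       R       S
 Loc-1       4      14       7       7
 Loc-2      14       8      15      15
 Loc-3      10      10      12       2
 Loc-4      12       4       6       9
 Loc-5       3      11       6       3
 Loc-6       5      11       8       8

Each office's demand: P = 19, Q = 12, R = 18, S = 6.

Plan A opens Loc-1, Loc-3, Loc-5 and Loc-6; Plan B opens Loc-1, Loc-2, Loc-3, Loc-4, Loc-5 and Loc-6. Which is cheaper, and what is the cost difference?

Plan B is cheaper by 54.

Plan A: {Loc-1, Loc-3, Loc-5, Loc-6}: P→Loc-5 3·19=57, Q→Loc-3 10·12=120, R→Loc-5 6·18=108, S→Loc-3 2·6=12. Service 297; fixed 21; total 318.
Plan B: {Loc-1, Loc-2, Loc-3, Loc-4, Loc-5, Loc-6}: P→Loc-5 3·19=57, Q→Loc-4 4·12=48, R→Loc-4 6·18=108, S→Loc-3 2·6=12. Service 225; fixed 39; total 264.
Difference: |318 − 264| = 54.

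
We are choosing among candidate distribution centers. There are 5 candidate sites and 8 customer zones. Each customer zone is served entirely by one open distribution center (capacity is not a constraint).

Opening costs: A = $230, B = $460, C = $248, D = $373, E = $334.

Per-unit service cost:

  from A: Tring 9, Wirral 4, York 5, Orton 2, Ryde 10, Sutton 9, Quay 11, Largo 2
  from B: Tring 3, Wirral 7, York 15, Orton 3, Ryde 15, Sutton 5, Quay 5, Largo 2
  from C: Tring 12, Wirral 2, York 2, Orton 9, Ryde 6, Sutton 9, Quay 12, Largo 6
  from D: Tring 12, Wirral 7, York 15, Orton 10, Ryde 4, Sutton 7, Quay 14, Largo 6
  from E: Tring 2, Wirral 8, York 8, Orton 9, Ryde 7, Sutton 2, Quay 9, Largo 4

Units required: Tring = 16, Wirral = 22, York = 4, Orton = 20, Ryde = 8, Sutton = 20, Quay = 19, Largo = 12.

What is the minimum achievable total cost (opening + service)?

For any fixed open set, each customer zone goes to its cheapest open site; total = fixed + service.
{A}: Tring→A 9·16=144, Wirral→A 4·22=88, York→A 5·4=20, Orton→A 2·20=40, Ryde→A 10·8=80, Sutton→A 9·20=180, Quay→A 11·19=209, Largo→A 2·12=24. Service 785; fixed 230; total 1015.
{A, E}: Tring→E 2·16=32, Wirral→A 4·22=88, York→A 5·4=20, Orton→A 2·20=40, Ryde→E 7·8=56, Sutton→E 2·20=40, Quay→E 9·19=171, Largo→A 2·12=24. Service 471; fixed 564; total 1035.
{E}: service 735 + fixed 334 = 1069
{A, B, C, D, E}: service 315 + fixed 1645 = 1960
No other subset beats 1015.

Minimum total cost: 1015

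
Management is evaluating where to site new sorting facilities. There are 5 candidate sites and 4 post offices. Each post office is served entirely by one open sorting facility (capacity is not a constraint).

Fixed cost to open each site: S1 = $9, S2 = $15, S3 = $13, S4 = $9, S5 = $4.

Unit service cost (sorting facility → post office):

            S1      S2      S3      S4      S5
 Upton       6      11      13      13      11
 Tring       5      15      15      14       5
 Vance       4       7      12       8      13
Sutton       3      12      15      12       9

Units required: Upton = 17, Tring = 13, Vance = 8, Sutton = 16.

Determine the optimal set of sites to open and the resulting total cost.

Open S1 only; minimum total cost 256.

For any fixed open set, each post office goes to its cheapest open site; total = fixed + service.
{S1}: Upton→S1 6·17=102, Tring→S1 5·13=65, Vance→S1 4·8=32, Sutton→S1 3·16=48. Service 247; fixed 9; total 256.
{S1, S5}: service 247 + fixed 13 = 260
{S1, S4}: Upton→S1 6·17=102, Tring→S1 5·13=65, Vance→S1 4·8=32, Sutton→S1 3·16=48. Service 247; fixed 18; total 265.
{S1, S2, S3, S4, S5}: Upton→S1 6·17=102, Tring→S1 5·13=65, Vance→S1 4·8=32, Sutton→S1 3·16=48. Service 247; fixed 50; total 297.
No other subset beats 256.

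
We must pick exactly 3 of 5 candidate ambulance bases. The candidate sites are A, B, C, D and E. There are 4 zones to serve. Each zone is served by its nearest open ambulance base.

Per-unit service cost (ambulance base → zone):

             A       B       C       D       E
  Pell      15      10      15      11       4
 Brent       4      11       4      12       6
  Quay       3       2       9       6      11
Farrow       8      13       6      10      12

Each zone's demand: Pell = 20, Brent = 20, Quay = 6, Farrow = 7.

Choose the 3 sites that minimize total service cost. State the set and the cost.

With exactly 3 open, each zone uses its cheapest among the chosen.
{B, C, E}: Pell→E 4·20=80, Brent→C 4·20=80, Quay→B 2·6=12, Farrow→C 6·7=42. Service cost 214.
{A, C, E}: service cost 220
{A, B, E}: service cost 228
Among all 10 size-3 choices, {B, C, E} is lowest.

Choose B, C and E; total service cost 214.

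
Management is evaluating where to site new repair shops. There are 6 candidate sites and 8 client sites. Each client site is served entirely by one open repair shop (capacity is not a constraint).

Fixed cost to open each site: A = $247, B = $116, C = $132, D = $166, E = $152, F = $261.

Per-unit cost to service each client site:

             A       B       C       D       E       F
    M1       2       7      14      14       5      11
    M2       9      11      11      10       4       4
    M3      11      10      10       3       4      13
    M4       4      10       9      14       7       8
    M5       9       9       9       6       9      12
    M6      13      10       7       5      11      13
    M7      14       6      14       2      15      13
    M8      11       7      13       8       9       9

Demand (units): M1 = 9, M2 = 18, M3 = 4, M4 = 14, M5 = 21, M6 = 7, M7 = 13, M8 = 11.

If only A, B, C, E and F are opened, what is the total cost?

Each client site is assigned to its cheapest site among the open ones.
{A, B, C, E, F}: M1→A 2·9=18, M2→E 4·18=72, M3→E 4·4=16, M4→A 4·14=56, M5→A 9·21=189, M6→C 7·7=49, M7→B 6·13=78, M8→B 7·11=77. Service 555; fixed 908; total 1463.

Total cost: 1463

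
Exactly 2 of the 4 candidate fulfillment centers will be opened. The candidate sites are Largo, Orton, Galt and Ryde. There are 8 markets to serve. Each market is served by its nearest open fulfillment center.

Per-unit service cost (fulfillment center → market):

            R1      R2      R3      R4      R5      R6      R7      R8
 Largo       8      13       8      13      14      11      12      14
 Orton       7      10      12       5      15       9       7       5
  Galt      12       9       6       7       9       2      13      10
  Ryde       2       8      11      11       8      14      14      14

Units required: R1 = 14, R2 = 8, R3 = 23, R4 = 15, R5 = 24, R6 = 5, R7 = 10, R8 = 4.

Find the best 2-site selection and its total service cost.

With exactly 2 open, each market uses its cheapest among the chosen.
{Orton, Galt}: R1→Orton 7·14=98, R2→Galt 9·8=72, R3→Galt 6·23=138, R4→Orton 5·15=75, R5→Galt 9·24=216, R6→Galt 2·5=10, R7→Orton 7·10=70, R8→Orton 5·4=20. Service cost 699.
{Galt, Ryde}: service cost 707
{Orton, Ryde}: service cost 747
Among all 6 size-2 choices, {Orton, Galt} is lowest.

Choose Orton and Galt; total service cost 699.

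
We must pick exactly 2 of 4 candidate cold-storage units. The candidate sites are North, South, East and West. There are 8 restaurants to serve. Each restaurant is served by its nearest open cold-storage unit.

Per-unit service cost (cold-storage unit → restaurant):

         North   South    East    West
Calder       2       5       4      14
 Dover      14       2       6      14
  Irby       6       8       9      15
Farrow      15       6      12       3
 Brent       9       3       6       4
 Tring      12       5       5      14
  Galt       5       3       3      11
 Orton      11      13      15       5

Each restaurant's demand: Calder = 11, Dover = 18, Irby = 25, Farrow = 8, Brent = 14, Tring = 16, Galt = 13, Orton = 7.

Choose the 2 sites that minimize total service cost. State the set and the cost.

Choose North and South; total service cost 494.

With exactly 2 open, each restaurant uses its cheapest among the chosen.
{North, South}: Calder→North 2·11=22, Dover→South 2·18=36, Irby→North 6·25=150, Farrow→South 6·8=48, Brent→South 3·14=42, Tring→South 5·16=80, Galt→South 3·13=39, Orton→North 11·7=77. Service cost 494.
{South, West}: service cost 511
{South, East}: service cost 580
Among all 6 size-2 choices, {North, South} is lowest.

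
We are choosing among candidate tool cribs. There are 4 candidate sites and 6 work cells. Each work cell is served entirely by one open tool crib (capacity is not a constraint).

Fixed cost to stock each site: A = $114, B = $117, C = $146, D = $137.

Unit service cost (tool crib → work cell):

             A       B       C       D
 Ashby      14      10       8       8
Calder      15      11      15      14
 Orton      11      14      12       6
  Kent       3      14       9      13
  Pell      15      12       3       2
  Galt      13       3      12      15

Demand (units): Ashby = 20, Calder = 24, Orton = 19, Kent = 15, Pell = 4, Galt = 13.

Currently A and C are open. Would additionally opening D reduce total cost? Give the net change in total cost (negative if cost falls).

Current service cost with {A, C}: 942.
Adding D: each work cell re-picks its cheapest; new service cost 819, saving 123.
Extra fixed cost: 137. Net change = 137 − 123 = 14.
(Totals: 1202 → 1216.)

No — net change +14 (cost rises by 14).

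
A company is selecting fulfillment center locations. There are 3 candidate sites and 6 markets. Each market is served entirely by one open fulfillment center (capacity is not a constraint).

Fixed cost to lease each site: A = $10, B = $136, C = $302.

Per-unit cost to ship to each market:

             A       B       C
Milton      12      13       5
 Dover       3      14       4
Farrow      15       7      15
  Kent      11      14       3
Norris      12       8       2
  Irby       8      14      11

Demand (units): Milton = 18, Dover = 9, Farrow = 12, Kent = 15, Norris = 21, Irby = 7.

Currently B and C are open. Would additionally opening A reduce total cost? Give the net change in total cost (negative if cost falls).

Current service cost with {B, C}: 374.
Adding A: each market re-picks its cheapest; new service cost 344, saving 30.
Extra fixed cost: 10. Net change = 10 − 30 = -20.
(Totals: 812 → 792.)

Yes — net change −20 (cost falls by 20).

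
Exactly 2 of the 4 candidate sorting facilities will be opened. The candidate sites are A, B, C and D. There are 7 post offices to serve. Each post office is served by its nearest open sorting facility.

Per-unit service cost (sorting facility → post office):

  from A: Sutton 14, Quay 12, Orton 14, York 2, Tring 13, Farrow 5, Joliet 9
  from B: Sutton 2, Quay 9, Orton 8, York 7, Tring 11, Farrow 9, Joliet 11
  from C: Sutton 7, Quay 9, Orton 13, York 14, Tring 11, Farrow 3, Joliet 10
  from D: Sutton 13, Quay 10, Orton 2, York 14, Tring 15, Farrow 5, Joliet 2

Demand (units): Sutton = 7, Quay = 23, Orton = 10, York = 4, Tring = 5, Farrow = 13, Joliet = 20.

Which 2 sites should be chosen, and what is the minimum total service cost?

Choose B and D; total service cost 429.

With exactly 2 open, each post office uses its cheapest among the chosen.
{B, D}: Sutton→B 2·7=14, Quay→B 9·23=207, Orton→D 2·10=20, York→B 7·4=28, Tring→B 11·5=55, Farrow→D 5·13=65, Joliet→D 2·20=40. Service cost 429.
{C, D}: service cost 466
{A, D}: service cost 519
Among all 6 size-2 choices, {B, D} is lowest.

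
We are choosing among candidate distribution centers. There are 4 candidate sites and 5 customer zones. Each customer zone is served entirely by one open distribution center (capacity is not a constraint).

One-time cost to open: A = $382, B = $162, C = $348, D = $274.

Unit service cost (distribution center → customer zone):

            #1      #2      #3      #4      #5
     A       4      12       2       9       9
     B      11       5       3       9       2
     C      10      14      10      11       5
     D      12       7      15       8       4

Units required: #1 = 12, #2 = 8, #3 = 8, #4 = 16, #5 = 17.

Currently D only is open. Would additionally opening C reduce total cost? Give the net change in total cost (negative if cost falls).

Current service cost with {D}: 516.
Adding C: each customer zone re-picks its cheapest; new service cost 452, saving 64.
Extra fixed cost: 348. Net change = 348 − 64 = 284.
(Totals: 790 → 1074.)

No — net change +284 (cost rises by 284).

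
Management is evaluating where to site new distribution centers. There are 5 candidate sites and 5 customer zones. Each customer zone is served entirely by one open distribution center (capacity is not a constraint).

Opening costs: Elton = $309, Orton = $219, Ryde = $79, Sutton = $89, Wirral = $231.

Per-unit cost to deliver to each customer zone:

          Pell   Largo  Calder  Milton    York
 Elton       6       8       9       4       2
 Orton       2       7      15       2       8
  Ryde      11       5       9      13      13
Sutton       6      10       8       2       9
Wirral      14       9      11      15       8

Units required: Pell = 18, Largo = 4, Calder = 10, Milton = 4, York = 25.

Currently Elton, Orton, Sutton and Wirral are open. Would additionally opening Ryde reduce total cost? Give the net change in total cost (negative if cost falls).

Current service cost with {Elton, Orton, Sutton, Wirral}: 202.
Adding Ryde: each customer zone re-picks its cheapest; new service cost 194, saving 8.
Extra fixed cost: 79. Net change = 79 − 8 = 71.
(Totals: 1050 → 1121.)

No — net change +71 (cost rises by 71).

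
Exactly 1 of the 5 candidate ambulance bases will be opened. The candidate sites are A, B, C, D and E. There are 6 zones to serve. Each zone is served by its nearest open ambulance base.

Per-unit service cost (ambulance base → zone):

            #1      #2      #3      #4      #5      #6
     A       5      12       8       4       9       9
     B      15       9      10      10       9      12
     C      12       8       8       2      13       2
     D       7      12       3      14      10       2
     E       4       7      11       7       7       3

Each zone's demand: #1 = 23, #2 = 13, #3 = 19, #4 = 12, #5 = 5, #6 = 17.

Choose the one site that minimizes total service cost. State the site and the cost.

Choose E only; total service cost 562.

With exactly 1 open, each zone uses its cheapest among the chosen.
{E}: #1→E 4·23=92, #2→E 7·13=91, #3→E 11·19=209, #4→E 7·12=84, #5→E 7·5=35, #6→E 3·17=51. Service cost 562.
{D}: service cost 626
{C}: service cost 655
Among all 5 size-1 choices, {E} is lowest.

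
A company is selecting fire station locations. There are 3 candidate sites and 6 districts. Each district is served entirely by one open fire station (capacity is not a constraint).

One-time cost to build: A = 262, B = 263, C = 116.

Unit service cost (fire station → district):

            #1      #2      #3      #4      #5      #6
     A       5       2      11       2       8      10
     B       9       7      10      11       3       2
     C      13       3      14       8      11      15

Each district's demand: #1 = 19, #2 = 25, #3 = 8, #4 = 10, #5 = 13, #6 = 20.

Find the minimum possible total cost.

Minimum total cost: 819

For any fixed open set, each district goes to its cheapest open site; total = fixed + service.
{A}: #1→A 5·19=95, #2→A 2·25=50, #3→A 11·8=88, #4→A 2·10=20, #5→A 8·13=104, #6→A 10·20=200. Service 557; fixed 262; total 819.
{A, B}: service 324 + fixed 525 = 849
{B, C}: service 485 + fixed 379 = 864
{A, B, C}: service 324 + fixed 641 = 965
No other subset beats 819.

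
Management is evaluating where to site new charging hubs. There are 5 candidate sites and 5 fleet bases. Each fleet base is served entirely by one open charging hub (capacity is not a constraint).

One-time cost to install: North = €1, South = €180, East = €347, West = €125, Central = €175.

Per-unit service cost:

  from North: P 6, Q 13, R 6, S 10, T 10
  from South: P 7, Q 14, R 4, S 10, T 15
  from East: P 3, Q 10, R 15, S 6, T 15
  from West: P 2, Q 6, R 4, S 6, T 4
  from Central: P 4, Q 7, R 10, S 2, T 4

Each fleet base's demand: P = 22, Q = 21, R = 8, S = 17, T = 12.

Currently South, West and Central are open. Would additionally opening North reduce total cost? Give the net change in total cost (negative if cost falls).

Current service cost with {South, West, Central}: 284.
Adding North: each fleet base re-picks its cheapest; new service cost 284, saving 0.
Extra fixed cost: 1. Net change = 1 − 0 = 1.
(Totals: 764 → 765.)

No — net change +1 (cost rises by 1).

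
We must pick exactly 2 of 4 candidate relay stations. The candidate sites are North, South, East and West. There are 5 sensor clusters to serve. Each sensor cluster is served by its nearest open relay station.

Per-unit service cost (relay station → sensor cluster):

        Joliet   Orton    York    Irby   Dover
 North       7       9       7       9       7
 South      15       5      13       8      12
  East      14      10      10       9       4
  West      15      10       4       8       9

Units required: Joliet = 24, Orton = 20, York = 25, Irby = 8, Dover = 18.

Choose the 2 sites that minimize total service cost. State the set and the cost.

With exactly 2 open, each sensor cluster uses its cheapest among the chosen.
{North, South}: Joliet→North 7·24=168, Orton→South 5·20=100, York→North 7·25=175, Irby→South 8·8=64, Dover→North 7·18=126. Service cost 633.
{North, West}: service cost 638
{North, East}: service cost 667
Among all 6 size-2 choices, {North, South} is lowest.

Choose North and South; total service cost 633.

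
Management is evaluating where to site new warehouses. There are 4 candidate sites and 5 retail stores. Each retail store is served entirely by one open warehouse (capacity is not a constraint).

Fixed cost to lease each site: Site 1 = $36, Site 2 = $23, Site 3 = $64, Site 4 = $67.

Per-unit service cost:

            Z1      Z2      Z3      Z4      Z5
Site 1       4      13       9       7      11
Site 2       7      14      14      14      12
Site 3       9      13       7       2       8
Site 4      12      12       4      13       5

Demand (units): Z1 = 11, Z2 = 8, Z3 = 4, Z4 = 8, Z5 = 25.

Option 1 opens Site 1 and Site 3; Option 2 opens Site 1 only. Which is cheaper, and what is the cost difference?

Option 1 is cheaper by 59.

Option 1: {Site 1, Site 3}: Z1→Site 1 4·11=44, Z2→Site 1 13·8=104, Z3→Site 3 7·4=28, Z4→Site 3 2·8=16, Z5→Site 3 8·25=200. Service 392; fixed 100; total 492.
Option 2: {Site 1}: Z1→Site 1 4·11=44, Z2→Site 1 13·8=104, Z3→Site 1 9·4=36, Z4→Site 1 7·8=56, Z5→Site 1 11·25=275. Service 515; fixed 36; total 551.
Difference: |492 − 551| = 59.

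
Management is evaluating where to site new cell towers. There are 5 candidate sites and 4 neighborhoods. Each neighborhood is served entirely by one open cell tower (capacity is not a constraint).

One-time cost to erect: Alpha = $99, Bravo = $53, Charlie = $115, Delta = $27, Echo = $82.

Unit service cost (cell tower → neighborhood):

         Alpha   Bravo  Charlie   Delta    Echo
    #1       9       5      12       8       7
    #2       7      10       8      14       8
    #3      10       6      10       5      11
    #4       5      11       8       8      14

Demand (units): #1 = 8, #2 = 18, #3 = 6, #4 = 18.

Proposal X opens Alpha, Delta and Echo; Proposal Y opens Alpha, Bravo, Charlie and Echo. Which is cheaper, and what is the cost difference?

Proposal X: {Alpha, Delta, Echo}: #1→Echo 7·8=56, #2→Alpha 7·18=126, #3→Delta 5·6=30, #4→Alpha 5·18=90. Service 302; fixed 208; total 510.
Proposal Y: {Alpha, Bravo, Charlie, Echo}: #1→Bravo 5·8=40, #2→Alpha 7·18=126, #3→Bravo 6·6=36, #4→Alpha 5·18=90. Service 292; fixed 349; total 641.
Difference: |510 − 641| = 131.

Proposal X is cheaper by 131.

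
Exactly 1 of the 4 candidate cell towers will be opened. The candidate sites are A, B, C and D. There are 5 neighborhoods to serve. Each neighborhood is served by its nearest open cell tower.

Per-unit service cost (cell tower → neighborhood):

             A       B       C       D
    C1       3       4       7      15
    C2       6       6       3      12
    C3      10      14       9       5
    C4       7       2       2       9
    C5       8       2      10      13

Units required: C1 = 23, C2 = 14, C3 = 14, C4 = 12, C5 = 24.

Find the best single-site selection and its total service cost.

Choose B only; total service cost 444.

With exactly 1 open, each neighborhood uses its cheapest among the chosen.
{B}: C1→B 4·23=92, C2→B 6·14=84, C3→B 14·14=196, C4→B 2·12=24, C5→B 2·24=48. Service cost 444.
{A}: service cost 569
{C}: service cost 593
Among all 4 size-1 choices, {B} is lowest.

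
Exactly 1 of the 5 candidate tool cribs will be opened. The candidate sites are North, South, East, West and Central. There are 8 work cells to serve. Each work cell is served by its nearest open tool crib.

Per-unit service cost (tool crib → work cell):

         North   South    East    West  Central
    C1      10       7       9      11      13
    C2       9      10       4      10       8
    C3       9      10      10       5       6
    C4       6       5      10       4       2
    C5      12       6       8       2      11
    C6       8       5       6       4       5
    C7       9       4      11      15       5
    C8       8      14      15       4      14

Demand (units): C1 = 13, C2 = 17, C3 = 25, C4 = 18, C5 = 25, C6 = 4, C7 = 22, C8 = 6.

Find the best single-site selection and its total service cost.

With exactly 1 open, each work cell uses its cheapest among the chosen.
{West}: C1→West 11·13=143, C2→West 10·17=170, C3→West 5·25=125, C4→West 4·18=72, C5→West 2·25=50, C6→West 4·4=16, C7→West 15·22=330, C8→West 4·6=24. Service cost 930.
{South}: service cost 943
{Central}: service cost 980
Among all 5 size-1 choices, {West} is lowest.

Choose West only; total service cost 930.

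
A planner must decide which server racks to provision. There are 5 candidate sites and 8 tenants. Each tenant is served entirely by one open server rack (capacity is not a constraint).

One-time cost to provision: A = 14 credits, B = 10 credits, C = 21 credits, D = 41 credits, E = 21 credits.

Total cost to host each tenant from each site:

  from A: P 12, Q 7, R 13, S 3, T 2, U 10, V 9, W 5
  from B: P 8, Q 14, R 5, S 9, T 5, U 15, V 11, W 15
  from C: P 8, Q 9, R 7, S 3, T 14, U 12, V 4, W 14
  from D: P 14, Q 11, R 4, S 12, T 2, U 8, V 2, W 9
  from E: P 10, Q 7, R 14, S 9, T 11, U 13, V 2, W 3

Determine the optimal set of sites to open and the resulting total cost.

For any fixed open set, each tenant goes to its cheapest open site; total = fixed + service.
{A, B}: P→B 8, Q→A 7, R→B 5, S→A 3, T→A 2, U→A 10, V→A 9, W→A 5. Service 49; fixed 24; total 73.
{A}: service 61 + fixed 14 = 75
{A, C}: service 46 + fixed 35 = 81
{A, B, C, D, E}: P→B 8, Q→A 7, R→D 4, S→A 3, T→A 2, U→D 8, V→D 2, W→E 3. Service 37; fixed 107; total 144.
No other subset beats 73.

Open A and B; minimum total cost 73.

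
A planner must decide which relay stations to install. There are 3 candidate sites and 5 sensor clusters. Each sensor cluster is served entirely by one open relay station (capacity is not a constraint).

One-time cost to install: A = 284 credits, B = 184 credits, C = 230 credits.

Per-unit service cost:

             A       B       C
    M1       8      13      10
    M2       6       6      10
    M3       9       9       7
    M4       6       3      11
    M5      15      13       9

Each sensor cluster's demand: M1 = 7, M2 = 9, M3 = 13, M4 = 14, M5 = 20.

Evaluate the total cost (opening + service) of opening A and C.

Each sensor cluster is assigned to its cheapest site among the open ones.
{A, C}: M1→A 8·7=56, M2→A 6·9=54, M3→C 7·13=91, M4→A 6·14=84, M5→C 9·20=180. Service 465; fixed 514; total 979.

Total cost: 979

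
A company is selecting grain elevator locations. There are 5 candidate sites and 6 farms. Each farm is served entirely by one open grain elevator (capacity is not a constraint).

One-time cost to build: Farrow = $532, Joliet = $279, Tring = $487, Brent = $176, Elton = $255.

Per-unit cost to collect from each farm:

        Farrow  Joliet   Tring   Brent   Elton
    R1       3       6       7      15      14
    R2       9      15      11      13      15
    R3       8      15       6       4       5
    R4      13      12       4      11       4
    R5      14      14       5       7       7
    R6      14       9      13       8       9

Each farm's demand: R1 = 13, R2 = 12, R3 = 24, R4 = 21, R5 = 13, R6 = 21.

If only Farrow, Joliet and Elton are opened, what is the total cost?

Total cost: 1697

Each farm is assigned to its cheapest site among the open ones.
{Farrow, Joliet, Elton}: R1→Farrow 3·13=39, R2→Farrow 9·12=108, R3→Elton 5·24=120, R4→Elton 4·21=84, R5→Elton 7·13=91, R6→Joliet 9·21=189. Service 631; fixed 1066; total 1697.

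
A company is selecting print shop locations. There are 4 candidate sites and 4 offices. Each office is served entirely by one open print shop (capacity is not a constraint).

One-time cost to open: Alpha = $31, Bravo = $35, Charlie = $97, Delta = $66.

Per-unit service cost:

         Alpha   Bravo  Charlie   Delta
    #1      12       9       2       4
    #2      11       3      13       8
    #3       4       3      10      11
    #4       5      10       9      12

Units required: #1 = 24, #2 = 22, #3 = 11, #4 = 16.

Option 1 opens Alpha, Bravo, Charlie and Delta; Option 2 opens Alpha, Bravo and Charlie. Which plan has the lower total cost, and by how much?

Option 1: {Alpha, Bravo, Charlie, Delta}: #1→Charlie 2·24=48, #2→Bravo 3·22=66, #3→Bravo 3·11=33, #4→Alpha 5·16=80. Service 227; fixed 229; total 456.
Option 2: {Alpha, Bravo, Charlie}: #1→Charlie 2·24=48, #2→Bravo 3·22=66, #3→Bravo 3·11=33, #4→Alpha 5·16=80. Service 227; fixed 163; total 390.
Difference: |456 − 390| = 66.

Option 2 is cheaper by 66.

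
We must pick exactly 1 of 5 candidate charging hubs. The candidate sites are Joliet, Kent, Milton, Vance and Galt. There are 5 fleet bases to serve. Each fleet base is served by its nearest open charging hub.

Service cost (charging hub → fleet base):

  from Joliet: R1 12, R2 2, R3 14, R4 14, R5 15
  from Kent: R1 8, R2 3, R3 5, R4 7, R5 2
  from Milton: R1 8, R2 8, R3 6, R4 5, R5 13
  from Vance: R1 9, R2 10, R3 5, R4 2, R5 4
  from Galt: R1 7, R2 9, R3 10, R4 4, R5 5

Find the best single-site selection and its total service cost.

With exactly 1 open, each fleet base uses its cheapest among the chosen.
{Kent}: R1→Kent 8, R2→Kent 3, R3→Kent 5, R4→Kent 7, R5→Kent 2. Service cost 25.
{Vance}: service cost 30
{Galt}: service cost 35
Among all 5 size-1 choices, {Kent} is lowest.

Choose Kent only; total service cost 25.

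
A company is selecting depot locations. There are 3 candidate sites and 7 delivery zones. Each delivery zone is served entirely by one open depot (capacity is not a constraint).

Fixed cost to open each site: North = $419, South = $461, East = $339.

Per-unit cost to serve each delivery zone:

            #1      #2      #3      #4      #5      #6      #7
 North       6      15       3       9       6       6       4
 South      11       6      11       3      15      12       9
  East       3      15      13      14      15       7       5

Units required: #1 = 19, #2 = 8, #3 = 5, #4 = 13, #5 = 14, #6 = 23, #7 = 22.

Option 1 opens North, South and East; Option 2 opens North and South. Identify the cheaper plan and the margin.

Option 2 is cheaper by 282.

Option 1: {North, South, East}: #1→East 3·19=57, #2→South 6·8=48, #3→North 3·5=15, #4→South 3·13=39, #5→North 6·14=84, #6→North 6·23=138, #7→North 4·22=88. Service 469; fixed 1219; total 1688.
Option 2: {North, South}: #1→North 6·19=114, #2→South 6·8=48, #3→North 3·5=15, #4→South 3·13=39, #5→North 6·14=84, #6→North 6·23=138, #7→North 4·22=88. Service 526; fixed 880; total 1406.
Difference: |1688 − 1406| = 282.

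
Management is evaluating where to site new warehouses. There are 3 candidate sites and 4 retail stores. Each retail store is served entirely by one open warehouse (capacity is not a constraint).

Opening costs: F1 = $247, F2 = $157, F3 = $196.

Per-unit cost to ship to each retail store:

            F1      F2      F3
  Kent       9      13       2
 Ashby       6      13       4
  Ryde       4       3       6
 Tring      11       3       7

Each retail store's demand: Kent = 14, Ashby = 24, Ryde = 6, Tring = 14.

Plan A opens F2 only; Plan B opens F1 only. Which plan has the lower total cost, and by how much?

Plan A: {F2}: Kent→F2 13·14=182, Ashby→F2 13·24=312, Ryde→F2 3·6=18, Tring→F2 3·14=42. Service 554; fixed 157; total 711.
Plan B: {F1}: Kent→F1 9·14=126, Ashby→F1 6·24=144, Ryde→F1 4·6=24, Tring→F1 11·14=154. Service 448; fixed 247; total 695.
Difference: |711 − 695| = 16.

Plan B is cheaper by 16.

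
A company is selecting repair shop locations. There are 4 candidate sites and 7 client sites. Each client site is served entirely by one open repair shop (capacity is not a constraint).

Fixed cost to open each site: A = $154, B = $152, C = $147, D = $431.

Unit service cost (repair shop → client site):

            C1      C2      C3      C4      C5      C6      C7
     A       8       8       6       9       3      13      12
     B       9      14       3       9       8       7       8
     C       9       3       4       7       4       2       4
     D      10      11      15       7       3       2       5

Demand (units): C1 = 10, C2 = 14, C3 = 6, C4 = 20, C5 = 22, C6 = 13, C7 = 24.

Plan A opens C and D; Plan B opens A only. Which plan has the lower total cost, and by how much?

Plan A: {C, D}: C1→C 9·10=90, C2→C 3·14=42, C3→C 4·6=24, C4→C 7·20=140, C5→D 3·22=66, C6→C 2·13=26, C7→C 4·24=96. Service 484; fixed 578; total 1062.
Plan B: {A}: C1→A 8·10=80, C2→A 8·14=112, C3→A 6·6=36, C4→A 9·20=180, C5→A 3·22=66, C6→A 13·13=169, C7→A 12·24=288. Service 931; fixed 154; total 1085.
Difference: |1062 − 1085| = 23.

Plan A is cheaper by 23.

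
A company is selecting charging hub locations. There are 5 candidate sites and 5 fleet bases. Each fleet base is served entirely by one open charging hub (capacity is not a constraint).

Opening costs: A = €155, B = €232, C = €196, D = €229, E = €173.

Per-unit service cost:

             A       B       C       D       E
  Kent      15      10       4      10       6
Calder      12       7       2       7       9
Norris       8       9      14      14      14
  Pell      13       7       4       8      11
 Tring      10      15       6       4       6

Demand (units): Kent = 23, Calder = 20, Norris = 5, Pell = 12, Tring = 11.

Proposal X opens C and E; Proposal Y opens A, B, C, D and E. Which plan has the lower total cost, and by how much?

Proposal X is cheaper by 564.

Proposal X: {C, E}: Kent→C 4·23=92, Calder→C 2·20=40, Norris→C 14·5=70, Pell→C 4·12=48, Tring→C 6·11=66. Service 316; fixed 369; total 685.
Proposal Y: {A, B, C, D, E}: Kent→C 4·23=92, Calder→C 2·20=40, Norris→A 8·5=40, Pell→C 4·12=48, Tring→D 4·11=44. Service 264; fixed 985; total 1249.
Difference: |685 − 1249| = 564.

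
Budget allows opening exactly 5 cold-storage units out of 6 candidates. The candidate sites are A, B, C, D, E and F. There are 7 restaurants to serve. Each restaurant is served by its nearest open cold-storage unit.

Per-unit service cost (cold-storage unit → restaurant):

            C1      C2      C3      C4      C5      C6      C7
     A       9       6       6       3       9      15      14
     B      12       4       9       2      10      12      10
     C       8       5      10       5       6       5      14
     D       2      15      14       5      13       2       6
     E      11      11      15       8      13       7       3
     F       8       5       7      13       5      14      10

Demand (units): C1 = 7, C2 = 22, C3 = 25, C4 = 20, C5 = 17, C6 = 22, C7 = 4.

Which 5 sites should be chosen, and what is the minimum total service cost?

With exactly 5 open, each restaurant uses its cheapest among the chosen.
{A, B, D, E, F}: C1→D 2·7=14, C2→B 4·22=88, C3→A 6·25=150, C4→B 2·20=40, C5→F 5·17=85, C6→D 2·22=44, C7→E 3·4=12. Service cost 433.
{A, B, C, D, F}: service cost 445
{A, B, C, D, E}: service cost 450
Among all 6 size-5 choices, {A, B, D, E, F} is lowest.

Choose A, B, D, E and F; total service cost 433.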